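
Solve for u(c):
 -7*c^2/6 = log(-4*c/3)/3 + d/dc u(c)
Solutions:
 u(c) = C1 - 7*c^3/18 - c*log(-c)/3 + c*(-log(2) + 1/3 + log(6)/3)


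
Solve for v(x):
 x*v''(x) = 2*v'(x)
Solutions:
 v(x) = C1 + C2*x^3


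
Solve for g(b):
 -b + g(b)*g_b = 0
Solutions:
 g(b) = -sqrt(C1 + b^2)
 g(b) = sqrt(C1 + b^2)


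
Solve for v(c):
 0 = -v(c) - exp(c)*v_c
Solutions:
 v(c) = C1*exp(exp(-c))


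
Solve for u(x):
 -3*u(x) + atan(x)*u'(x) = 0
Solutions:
 u(x) = C1*exp(3*Integral(1/atan(x), x))


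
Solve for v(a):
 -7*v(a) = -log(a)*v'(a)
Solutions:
 v(a) = C1*exp(7*li(a))


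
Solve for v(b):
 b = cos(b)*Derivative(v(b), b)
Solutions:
 v(b) = C1 + Integral(b/cos(b), b)


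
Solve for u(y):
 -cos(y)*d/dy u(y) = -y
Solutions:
 u(y) = C1 + Integral(y/cos(y), y)


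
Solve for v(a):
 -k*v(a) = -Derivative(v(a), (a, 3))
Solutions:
 v(a) = C1*exp(a*k^(1/3)) + C2*exp(a*k^(1/3)*(-1 + sqrt(3)*I)/2) + C3*exp(-a*k^(1/3)*(1 + sqrt(3)*I)/2)


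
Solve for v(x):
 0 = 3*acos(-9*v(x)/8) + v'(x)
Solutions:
 Integral(1/acos(-9*_y/8), (_y, v(x))) = C1 - 3*x


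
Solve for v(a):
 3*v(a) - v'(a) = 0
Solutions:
 v(a) = C1*exp(3*a)


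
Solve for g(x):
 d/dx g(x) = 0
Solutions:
 g(x) = C1


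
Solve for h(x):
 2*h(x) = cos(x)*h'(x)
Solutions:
 h(x) = C1*(sin(x) + 1)/(sin(x) - 1)


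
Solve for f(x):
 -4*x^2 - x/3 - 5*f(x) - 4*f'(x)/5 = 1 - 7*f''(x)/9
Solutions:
 f(x) = C1*exp(3*x*(6 - sqrt(911))/35) + C2*exp(3*x*(6 + sqrt(911))/35) - 4*x^2/5 + 71*x/375 - 13477/28125


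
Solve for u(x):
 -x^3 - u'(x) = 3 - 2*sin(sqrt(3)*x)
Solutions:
 u(x) = C1 - x^4/4 - 3*x - 2*sqrt(3)*cos(sqrt(3)*x)/3


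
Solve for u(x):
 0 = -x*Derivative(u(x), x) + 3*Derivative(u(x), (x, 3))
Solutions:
 u(x) = C1 + Integral(C2*airyai(3^(2/3)*x/3) + C3*airybi(3^(2/3)*x/3), x)


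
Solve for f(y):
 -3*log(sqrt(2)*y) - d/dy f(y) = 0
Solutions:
 f(y) = C1 - 3*y*log(y) - 3*y*log(2)/2 + 3*y


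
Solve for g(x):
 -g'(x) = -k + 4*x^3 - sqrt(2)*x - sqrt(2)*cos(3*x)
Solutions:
 g(x) = C1 + k*x - x^4 + sqrt(2)*x^2/2 + sqrt(2)*sin(3*x)/3


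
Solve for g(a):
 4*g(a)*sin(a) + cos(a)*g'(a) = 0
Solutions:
 g(a) = C1*cos(a)^4


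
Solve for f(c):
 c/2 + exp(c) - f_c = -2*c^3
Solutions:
 f(c) = C1 + c^4/2 + c^2/4 + exp(c)


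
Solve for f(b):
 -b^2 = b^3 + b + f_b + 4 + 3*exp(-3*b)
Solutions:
 f(b) = C1 - b^4/4 - b^3/3 - b^2/2 - 4*b + exp(-3*b)


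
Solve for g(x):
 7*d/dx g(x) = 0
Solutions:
 g(x) = C1


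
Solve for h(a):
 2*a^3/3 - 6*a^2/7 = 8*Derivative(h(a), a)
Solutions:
 h(a) = C1 + a^4/48 - a^3/28


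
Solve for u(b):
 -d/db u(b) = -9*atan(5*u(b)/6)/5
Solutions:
 Integral(1/atan(5*_y/6), (_y, u(b))) = C1 + 9*b/5


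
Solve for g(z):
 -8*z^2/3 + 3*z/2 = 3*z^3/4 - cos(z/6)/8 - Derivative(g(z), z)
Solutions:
 g(z) = C1 + 3*z^4/16 + 8*z^3/9 - 3*z^2/4 - 3*sin(z/6)/4


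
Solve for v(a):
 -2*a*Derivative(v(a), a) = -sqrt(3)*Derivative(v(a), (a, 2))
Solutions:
 v(a) = C1 + C2*erfi(3^(3/4)*a/3)


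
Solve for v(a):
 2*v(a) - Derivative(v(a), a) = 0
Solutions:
 v(a) = C1*exp(2*a)


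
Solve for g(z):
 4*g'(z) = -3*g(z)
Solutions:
 g(z) = C1*exp(-3*z/4)


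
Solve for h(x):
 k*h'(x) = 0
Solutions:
 h(x) = C1


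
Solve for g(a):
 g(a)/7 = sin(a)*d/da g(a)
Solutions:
 g(a) = C1*(cos(a) - 1)^(1/14)/(cos(a) + 1)^(1/14)


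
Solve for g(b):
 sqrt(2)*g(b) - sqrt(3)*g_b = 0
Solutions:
 g(b) = C1*exp(sqrt(6)*b/3)


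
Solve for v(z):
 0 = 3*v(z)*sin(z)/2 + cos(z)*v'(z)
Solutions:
 v(z) = C1*cos(z)^(3/2)


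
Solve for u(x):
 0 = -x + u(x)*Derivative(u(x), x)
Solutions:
 u(x) = -sqrt(C1 + x^2)
 u(x) = sqrt(C1 + x^2)


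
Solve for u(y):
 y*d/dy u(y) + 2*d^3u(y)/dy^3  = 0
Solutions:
 u(y) = C1 + Integral(C2*airyai(-2^(2/3)*y/2) + C3*airybi(-2^(2/3)*y/2), y)


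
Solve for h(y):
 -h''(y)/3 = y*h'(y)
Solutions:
 h(y) = C1 + C2*erf(sqrt(6)*y/2)


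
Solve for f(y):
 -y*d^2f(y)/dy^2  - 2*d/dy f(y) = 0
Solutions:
 f(y) = C1 + C2/y


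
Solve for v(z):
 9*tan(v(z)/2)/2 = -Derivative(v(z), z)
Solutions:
 v(z) = -2*asin(C1*exp(-9*z/4)) + 2*pi
 v(z) = 2*asin(C1*exp(-9*z/4))


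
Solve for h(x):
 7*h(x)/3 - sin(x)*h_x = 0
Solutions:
 h(x) = C1*(cos(x) - 1)^(7/6)/(cos(x) + 1)^(7/6)


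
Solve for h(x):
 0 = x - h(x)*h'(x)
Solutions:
 h(x) = -sqrt(C1 + x^2)
 h(x) = sqrt(C1 + x^2)


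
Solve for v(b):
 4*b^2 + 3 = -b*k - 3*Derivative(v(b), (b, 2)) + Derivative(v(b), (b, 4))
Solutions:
 v(b) = C1 + C2*b + C3*exp(-sqrt(3)*b) + C4*exp(sqrt(3)*b) - b^4/9 - b^3*k/18 - 17*b^2/18


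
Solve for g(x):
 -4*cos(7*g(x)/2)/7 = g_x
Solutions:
 g(x) = -2*asin((C1 + exp(4*x))/(C1 - exp(4*x)))/7 + 2*pi/7
 g(x) = 2*asin((C1 + exp(4*x))/(C1 - exp(4*x)))/7


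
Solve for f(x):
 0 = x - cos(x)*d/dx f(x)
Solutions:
 f(x) = C1 + Integral(x/cos(x), x)


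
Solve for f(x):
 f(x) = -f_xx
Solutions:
 f(x) = C1*sin(x) + C2*cos(x)


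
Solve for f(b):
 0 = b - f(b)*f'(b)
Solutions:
 f(b) = -sqrt(C1 + b^2)
 f(b) = sqrt(C1 + b^2)


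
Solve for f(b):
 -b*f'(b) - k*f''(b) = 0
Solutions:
 f(b) = C1 + C2*sqrt(k)*erf(sqrt(2)*b*sqrt(1/k)/2)


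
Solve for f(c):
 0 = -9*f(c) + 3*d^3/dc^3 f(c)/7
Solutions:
 f(c) = C3*exp(21^(1/3)*c) + (C1*sin(3^(5/6)*7^(1/3)*c/2) + C2*cos(3^(5/6)*7^(1/3)*c/2))*exp(-21^(1/3)*c/2)


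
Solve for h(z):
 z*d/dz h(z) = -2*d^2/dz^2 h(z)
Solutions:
 h(z) = C1 + C2*erf(z/2)


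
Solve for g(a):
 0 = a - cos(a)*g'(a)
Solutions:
 g(a) = C1 + Integral(a/cos(a), a)


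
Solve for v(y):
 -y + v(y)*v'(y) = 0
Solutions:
 v(y) = -sqrt(C1 + y^2)
 v(y) = sqrt(C1 + y^2)


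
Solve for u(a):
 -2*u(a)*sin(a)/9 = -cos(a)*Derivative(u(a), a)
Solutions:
 u(a) = C1/cos(a)^(2/9)


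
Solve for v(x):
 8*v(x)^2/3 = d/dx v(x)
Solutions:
 v(x) = -3/(C1 + 8*x)


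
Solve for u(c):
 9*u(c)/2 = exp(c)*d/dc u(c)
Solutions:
 u(c) = C1*exp(-9*exp(-c)/2)


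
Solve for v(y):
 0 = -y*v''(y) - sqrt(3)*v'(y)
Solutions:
 v(y) = C1 + C2*y^(1 - sqrt(3))


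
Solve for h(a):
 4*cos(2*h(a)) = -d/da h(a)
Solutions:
 h(a) = -asin((C1 + exp(16*a))/(C1 - exp(16*a)))/2 + pi/2
 h(a) = asin((C1 + exp(16*a))/(C1 - exp(16*a)))/2


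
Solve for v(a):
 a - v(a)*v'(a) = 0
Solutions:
 v(a) = -sqrt(C1 + a^2)
 v(a) = sqrt(C1 + a^2)


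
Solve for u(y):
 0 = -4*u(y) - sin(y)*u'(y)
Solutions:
 u(y) = C1*(cos(y)^2 + 2*cos(y) + 1)/(cos(y)^2 - 2*cos(y) + 1)


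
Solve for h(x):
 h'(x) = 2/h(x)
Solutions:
 h(x) = -sqrt(C1 + 4*x)
 h(x) = sqrt(C1 + 4*x)


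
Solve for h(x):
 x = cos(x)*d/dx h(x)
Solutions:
 h(x) = C1 + Integral(x/cos(x), x)


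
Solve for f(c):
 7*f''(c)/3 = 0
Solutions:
 f(c) = C1 + C2*c


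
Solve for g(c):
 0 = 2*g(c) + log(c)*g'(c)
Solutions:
 g(c) = C1*exp(-2*li(c))


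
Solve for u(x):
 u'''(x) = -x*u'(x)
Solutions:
 u(x) = C1 + Integral(C2*airyai(-x) + C3*airybi(-x), x)


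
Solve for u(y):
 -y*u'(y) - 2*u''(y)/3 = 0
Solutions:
 u(y) = C1 + C2*erf(sqrt(3)*y/2)


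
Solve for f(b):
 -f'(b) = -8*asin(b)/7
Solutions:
 f(b) = C1 + 8*b*asin(b)/7 + 8*sqrt(1 - b^2)/7


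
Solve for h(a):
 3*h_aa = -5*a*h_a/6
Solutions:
 h(a) = C1 + C2*erf(sqrt(5)*a/6)


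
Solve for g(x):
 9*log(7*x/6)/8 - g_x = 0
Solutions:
 g(x) = C1 + 9*x*log(x)/8 - 9*x*log(6)/8 - 9*x/8 + 9*x*log(7)/8


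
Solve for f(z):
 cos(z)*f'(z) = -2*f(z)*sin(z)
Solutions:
 f(z) = C1*cos(z)^2


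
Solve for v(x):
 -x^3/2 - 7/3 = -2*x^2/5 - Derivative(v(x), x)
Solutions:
 v(x) = C1 + x^4/8 - 2*x^3/15 + 7*x/3


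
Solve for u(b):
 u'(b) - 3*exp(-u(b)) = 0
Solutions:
 u(b) = log(C1 + 3*b)


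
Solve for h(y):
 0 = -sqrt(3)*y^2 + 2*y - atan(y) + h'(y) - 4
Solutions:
 h(y) = C1 + sqrt(3)*y^3/3 - y^2 + y*atan(y) + 4*y - log(y^2 + 1)/2


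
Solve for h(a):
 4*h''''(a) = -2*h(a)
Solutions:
 h(a) = (C1*sin(2^(1/4)*a/2) + C2*cos(2^(1/4)*a/2))*exp(-2^(1/4)*a/2) + (C3*sin(2^(1/4)*a/2) + C4*cos(2^(1/4)*a/2))*exp(2^(1/4)*a/2)


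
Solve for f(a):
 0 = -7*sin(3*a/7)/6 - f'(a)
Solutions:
 f(a) = C1 + 49*cos(3*a/7)/18


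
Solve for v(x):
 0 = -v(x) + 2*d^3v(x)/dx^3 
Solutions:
 v(x) = C3*exp(2^(2/3)*x/2) + (C1*sin(2^(2/3)*sqrt(3)*x/4) + C2*cos(2^(2/3)*sqrt(3)*x/4))*exp(-2^(2/3)*x/4)


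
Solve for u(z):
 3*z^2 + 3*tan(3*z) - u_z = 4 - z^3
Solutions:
 u(z) = C1 + z^4/4 + z^3 - 4*z - log(cos(3*z))


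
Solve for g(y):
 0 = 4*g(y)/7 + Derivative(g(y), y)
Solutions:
 g(y) = C1*exp(-4*y/7)


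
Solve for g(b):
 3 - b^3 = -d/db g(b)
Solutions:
 g(b) = C1 + b^4/4 - 3*b


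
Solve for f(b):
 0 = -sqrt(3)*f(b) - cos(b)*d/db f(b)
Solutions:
 f(b) = C1*(sin(b) - 1)^(sqrt(3)/2)/(sin(b) + 1)^(sqrt(3)/2)


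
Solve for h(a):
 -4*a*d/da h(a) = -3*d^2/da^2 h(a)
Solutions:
 h(a) = C1 + C2*erfi(sqrt(6)*a/3)


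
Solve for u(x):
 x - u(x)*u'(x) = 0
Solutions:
 u(x) = -sqrt(C1 + x^2)
 u(x) = sqrt(C1 + x^2)


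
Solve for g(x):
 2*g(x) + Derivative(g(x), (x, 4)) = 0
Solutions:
 g(x) = (C1*sin(2^(3/4)*x/2) + C2*cos(2^(3/4)*x/2))*exp(-2^(3/4)*x/2) + (C3*sin(2^(3/4)*x/2) + C4*cos(2^(3/4)*x/2))*exp(2^(3/4)*x/2)


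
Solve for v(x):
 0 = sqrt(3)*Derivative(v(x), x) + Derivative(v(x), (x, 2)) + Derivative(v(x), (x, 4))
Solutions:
 v(x) = C1 + C2*exp(2^(1/3)*sqrt(3)*x*(-2/(9 + sqrt(85))^(1/3) + 2^(1/3)*(9 + sqrt(85))^(1/3))/12)*sin(2^(1/3)*x*(2/(9 + sqrt(85))^(1/3) + 2^(1/3)*(9 + sqrt(85))^(1/3))/4) + C3*exp(2^(1/3)*sqrt(3)*x*(-2/(9 + sqrt(85))^(1/3) + 2^(1/3)*(9 + sqrt(85))^(1/3))/12)*cos(2^(1/3)*x*(2/(9 + sqrt(85))^(1/3) + 2^(1/3)*(9 + sqrt(85))^(1/3))/4) + C4*exp(-2^(1/3)*sqrt(3)*x*(-2/(9 + sqrt(85))^(1/3) + 2^(1/3)*(9 + sqrt(85))^(1/3))/6)


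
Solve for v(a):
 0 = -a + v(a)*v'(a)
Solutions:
 v(a) = -sqrt(C1 + a^2)
 v(a) = sqrt(C1 + a^2)


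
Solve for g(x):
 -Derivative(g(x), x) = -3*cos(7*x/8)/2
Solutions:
 g(x) = C1 + 12*sin(7*x/8)/7


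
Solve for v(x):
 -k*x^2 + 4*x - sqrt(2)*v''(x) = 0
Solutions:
 v(x) = C1 + C2*x - sqrt(2)*k*x^4/24 + sqrt(2)*x^3/3


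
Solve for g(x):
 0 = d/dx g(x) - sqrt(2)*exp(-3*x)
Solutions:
 g(x) = C1 - sqrt(2)*exp(-3*x)/3


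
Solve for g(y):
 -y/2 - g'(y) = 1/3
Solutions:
 g(y) = C1 - y^2/4 - y/3


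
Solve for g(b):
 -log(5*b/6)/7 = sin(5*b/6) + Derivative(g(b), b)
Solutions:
 g(b) = C1 - b*log(b)/7 - b*log(5)/7 + b/7 + b*log(6)/7 + 6*cos(5*b/6)/5


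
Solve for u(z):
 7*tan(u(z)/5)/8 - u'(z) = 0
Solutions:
 u(z) = -5*asin(C1*exp(7*z/40)) + 5*pi
 u(z) = 5*asin(C1*exp(7*z/40))


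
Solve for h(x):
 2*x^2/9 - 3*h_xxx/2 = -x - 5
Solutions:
 h(x) = C1 + C2*x + C3*x^2 + x^5/405 + x^4/36 + 5*x^3/9


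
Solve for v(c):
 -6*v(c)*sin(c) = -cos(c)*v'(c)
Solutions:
 v(c) = C1/cos(c)^6


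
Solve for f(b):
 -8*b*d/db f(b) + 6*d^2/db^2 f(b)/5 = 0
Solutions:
 f(b) = C1 + C2*erfi(sqrt(30)*b/3)


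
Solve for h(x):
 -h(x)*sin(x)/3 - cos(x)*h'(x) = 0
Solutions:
 h(x) = C1*cos(x)^(1/3)


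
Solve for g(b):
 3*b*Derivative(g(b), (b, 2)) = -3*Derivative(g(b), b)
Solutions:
 g(b) = C1 + C2*log(b)


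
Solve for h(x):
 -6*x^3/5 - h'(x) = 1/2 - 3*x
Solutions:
 h(x) = C1 - 3*x^4/10 + 3*x^2/2 - x/2


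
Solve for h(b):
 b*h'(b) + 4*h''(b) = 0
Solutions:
 h(b) = C1 + C2*erf(sqrt(2)*b/4)


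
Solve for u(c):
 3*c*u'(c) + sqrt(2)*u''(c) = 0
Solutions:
 u(c) = C1 + C2*erf(2^(1/4)*sqrt(3)*c/2)


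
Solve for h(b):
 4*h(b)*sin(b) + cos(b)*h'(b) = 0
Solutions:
 h(b) = C1*cos(b)^4


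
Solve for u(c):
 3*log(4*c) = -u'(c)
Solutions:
 u(c) = C1 - 3*c*log(c) - c*log(64) + 3*c


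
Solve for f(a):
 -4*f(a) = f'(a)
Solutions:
 f(a) = C1*exp(-4*a)


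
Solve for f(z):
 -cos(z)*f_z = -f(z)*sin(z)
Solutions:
 f(z) = C1/cos(z)


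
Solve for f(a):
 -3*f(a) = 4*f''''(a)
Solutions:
 f(a) = (C1*sin(3^(1/4)*a/2) + C2*cos(3^(1/4)*a/2))*exp(-3^(1/4)*a/2) + (C3*sin(3^(1/4)*a/2) + C4*cos(3^(1/4)*a/2))*exp(3^(1/4)*a/2)


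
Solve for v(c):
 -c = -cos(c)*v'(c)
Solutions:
 v(c) = C1 + Integral(c/cos(c), c)


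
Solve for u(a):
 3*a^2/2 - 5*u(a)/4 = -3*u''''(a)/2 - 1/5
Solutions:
 u(a) = C1*exp(-5^(1/4)*6^(3/4)*a/6) + C2*exp(5^(1/4)*6^(3/4)*a/6) + C3*sin(5^(1/4)*6^(3/4)*a/6) + C4*cos(5^(1/4)*6^(3/4)*a/6) + 6*a^2/5 + 4/25


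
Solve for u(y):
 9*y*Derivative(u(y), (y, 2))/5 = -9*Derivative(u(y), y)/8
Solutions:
 u(y) = C1 + C2*y^(3/8)


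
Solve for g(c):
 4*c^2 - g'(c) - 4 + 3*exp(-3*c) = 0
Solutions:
 g(c) = C1 + 4*c^3/3 - 4*c - exp(-3*c)


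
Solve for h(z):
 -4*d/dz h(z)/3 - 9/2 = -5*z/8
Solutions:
 h(z) = C1 + 15*z^2/64 - 27*z/8


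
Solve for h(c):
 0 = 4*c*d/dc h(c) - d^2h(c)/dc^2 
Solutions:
 h(c) = C1 + C2*erfi(sqrt(2)*c)


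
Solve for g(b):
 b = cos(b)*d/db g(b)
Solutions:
 g(b) = C1 + Integral(b/cos(b), b)


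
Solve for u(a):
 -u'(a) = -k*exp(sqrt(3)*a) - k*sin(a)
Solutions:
 u(a) = C1 + sqrt(3)*k*exp(sqrt(3)*a)/3 - k*cos(a)


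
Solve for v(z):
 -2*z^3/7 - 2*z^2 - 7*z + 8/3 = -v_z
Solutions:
 v(z) = C1 + z^4/14 + 2*z^3/3 + 7*z^2/2 - 8*z/3


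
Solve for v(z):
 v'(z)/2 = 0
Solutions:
 v(z) = C1


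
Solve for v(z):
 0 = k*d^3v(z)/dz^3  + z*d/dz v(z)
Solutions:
 v(z) = C1 + Integral(C2*airyai(z*(-1/k)^(1/3)) + C3*airybi(z*(-1/k)^(1/3)), z)


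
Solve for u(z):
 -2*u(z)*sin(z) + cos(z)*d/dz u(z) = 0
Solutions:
 u(z) = C1/cos(z)^2


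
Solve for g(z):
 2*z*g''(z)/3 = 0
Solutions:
 g(z) = C1 + C2*z


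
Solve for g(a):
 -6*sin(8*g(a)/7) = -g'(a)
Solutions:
 -6*a + 7*log(cos(8*g(a)/7) - 1)/16 - 7*log(cos(8*g(a)/7) + 1)/16 = C1


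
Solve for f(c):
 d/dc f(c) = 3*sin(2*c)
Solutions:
 f(c) = C1 - 3*cos(2*c)/2


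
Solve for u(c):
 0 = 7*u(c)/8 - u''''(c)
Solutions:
 u(c) = C1*exp(-14^(1/4)*c/2) + C2*exp(14^(1/4)*c/2) + C3*sin(14^(1/4)*c/2) + C4*cos(14^(1/4)*c/2)


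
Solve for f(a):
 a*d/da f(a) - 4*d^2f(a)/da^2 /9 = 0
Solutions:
 f(a) = C1 + C2*erfi(3*sqrt(2)*a/4)


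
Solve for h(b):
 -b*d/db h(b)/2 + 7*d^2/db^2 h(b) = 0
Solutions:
 h(b) = C1 + C2*erfi(sqrt(7)*b/14)


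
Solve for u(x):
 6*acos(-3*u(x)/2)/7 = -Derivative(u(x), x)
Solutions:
 Integral(1/acos(-3*_y/2), (_y, u(x))) = C1 - 6*x/7


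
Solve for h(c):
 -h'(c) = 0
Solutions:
 h(c) = C1


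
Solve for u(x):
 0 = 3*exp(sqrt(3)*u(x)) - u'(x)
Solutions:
 u(x) = sqrt(3)*(2*log(-1/(C1 + 3*x)) - log(3))/6


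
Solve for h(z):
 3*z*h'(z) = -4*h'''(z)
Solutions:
 h(z) = C1 + Integral(C2*airyai(-6^(1/3)*z/2) + C3*airybi(-6^(1/3)*z/2), z)


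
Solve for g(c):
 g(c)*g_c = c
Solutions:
 g(c) = -sqrt(C1 + c^2)
 g(c) = sqrt(C1 + c^2)


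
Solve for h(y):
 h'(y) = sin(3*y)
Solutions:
 h(y) = C1 - cos(3*y)/3


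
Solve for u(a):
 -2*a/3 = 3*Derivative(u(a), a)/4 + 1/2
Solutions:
 u(a) = C1 - 4*a^2/9 - 2*a/3


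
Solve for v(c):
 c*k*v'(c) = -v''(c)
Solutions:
 v(c) = Piecewise((-sqrt(2)*sqrt(pi)*C1*erf(sqrt(2)*c*sqrt(k)/2)/(2*sqrt(k)) - C2, (k > 0) | (k < 0)), (-C1*c - C2, True))


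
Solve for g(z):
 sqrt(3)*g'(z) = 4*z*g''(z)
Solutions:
 g(z) = C1 + C2*z^(sqrt(3)/4 + 1)


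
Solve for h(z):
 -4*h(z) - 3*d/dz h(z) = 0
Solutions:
 h(z) = C1*exp(-4*z/3)


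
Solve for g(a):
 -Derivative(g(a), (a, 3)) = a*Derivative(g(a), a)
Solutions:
 g(a) = C1 + Integral(C2*airyai(-a) + C3*airybi(-a), a)


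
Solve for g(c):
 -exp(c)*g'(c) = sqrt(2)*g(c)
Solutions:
 g(c) = C1*exp(sqrt(2)*exp(-c))


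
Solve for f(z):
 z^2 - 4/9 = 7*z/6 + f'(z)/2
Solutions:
 f(z) = C1 + 2*z^3/3 - 7*z^2/6 - 8*z/9


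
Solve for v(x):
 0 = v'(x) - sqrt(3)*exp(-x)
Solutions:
 v(x) = C1 - sqrt(3)*exp(-x)


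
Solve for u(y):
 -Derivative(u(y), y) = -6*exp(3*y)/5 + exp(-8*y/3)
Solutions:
 u(y) = C1 + 2*exp(3*y)/5 + 3*exp(-8*y/3)/8


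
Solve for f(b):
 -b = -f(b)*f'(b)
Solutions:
 f(b) = -sqrt(C1 + b^2)
 f(b) = sqrt(C1 + b^2)


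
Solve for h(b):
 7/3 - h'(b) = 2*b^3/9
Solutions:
 h(b) = C1 - b^4/18 + 7*b/3


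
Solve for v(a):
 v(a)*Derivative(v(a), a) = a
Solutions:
 v(a) = -sqrt(C1 + a^2)
 v(a) = sqrt(C1 + a^2)


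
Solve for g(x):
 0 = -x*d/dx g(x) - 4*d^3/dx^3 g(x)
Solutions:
 g(x) = C1 + Integral(C2*airyai(-2^(1/3)*x/2) + C3*airybi(-2^(1/3)*x/2), x)


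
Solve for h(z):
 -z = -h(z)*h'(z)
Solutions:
 h(z) = -sqrt(C1 + z^2)
 h(z) = sqrt(C1 + z^2)


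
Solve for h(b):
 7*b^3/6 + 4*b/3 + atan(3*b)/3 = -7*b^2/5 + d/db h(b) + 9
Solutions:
 h(b) = C1 + 7*b^4/24 + 7*b^3/15 + 2*b^2/3 + b*atan(3*b)/3 - 9*b - log(9*b^2 + 1)/18


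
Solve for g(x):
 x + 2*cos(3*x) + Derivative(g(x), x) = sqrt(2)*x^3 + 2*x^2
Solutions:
 g(x) = C1 + sqrt(2)*x^4/4 + 2*x^3/3 - x^2/2 - 2*sin(3*x)/3


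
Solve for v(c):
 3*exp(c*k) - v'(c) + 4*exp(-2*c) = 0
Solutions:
 v(c) = C1 - 2*exp(-2*c) + 3*exp(c*k)/k


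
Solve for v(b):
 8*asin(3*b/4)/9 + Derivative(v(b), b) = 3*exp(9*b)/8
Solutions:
 v(b) = C1 - 8*b*asin(3*b/4)/9 - 8*sqrt(16 - 9*b^2)/27 + exp(9*b)/24


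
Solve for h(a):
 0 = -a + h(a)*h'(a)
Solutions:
 h(a) = -sqrt(C1 + a^2)
 h(a) = sqrt(C1 + a^2)


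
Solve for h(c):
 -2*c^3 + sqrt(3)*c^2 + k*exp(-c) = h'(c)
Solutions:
 h(c) = C1 - c^4/2 + sqrt(3)*c^3/3 - k*exp(-c)


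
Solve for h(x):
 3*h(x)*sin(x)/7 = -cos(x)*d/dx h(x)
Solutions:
 h(x) = C1*cos(x)^(3/7)


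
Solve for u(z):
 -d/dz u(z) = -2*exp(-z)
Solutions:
 u(z) = C1 - 2*exp(-z)


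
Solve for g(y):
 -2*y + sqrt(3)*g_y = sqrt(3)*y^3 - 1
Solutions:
 g(y) = C1 + y^4/4 + sqrt(3)*y^2/3 - sqrt(3)*y/3


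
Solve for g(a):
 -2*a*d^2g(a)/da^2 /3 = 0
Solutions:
 g(a) = C1 + C2*a


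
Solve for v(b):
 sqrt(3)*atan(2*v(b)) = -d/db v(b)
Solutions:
 Integral(1/atan(2*_y), (_y, v(b))) = C1 - sqrt(3)*b


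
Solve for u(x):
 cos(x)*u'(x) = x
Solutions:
 u(x) = C1 + Integral(x/cos(x), x)


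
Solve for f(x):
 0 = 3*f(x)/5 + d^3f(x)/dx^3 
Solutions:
 f(x) = C3*exp(-3^(1/3)*5^(2/3)*x/5) + (C1*sin(3^(5/6)*5^(2/3)*x/10) + C2*cos(3^(5/6)*5^(2/3)*x/10))*exp(3^(1/3)*5^(2/3)*x/10)


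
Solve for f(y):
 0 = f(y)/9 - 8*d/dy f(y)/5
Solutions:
 f(y) = C1*exp(5*y/72)


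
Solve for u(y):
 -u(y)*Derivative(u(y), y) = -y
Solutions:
 u(y) = -sqrt(C1 + y^2)
 u(y) = sqrt(C1 + y^2)


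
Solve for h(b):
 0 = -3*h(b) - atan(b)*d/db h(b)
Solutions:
 h(b) = C1*exp(-3*Integral(1/atan(b), b))


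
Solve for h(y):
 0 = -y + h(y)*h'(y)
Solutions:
 h(y) = -sqrt(C1 + y^2)
 h(y) = sqrt(C1 + y^2)


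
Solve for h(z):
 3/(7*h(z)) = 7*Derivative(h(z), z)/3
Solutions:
 h(z) = -sqrt(C1 + 18*z)/7
 h(z) = sqrt(C1 + 18*z)/7


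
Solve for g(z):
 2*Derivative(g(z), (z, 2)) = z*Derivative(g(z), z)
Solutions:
 g(z) = C1 + C2*erfi(z/2)


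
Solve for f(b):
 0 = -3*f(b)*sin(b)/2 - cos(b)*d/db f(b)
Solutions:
 f(b) = C1*cos(b)^(3/2)


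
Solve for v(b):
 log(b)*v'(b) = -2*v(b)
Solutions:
 v(b) = C1*exp(-2*li(b))


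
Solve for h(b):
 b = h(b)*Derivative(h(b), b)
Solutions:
 h(b) = -sqrt(C1 + b^2)
 h(b) = sqrt(C1 + b^2)


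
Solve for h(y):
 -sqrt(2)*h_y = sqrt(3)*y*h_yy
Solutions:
 h(y) = C1 + C2*y^(1 - sqrt(6)/3)


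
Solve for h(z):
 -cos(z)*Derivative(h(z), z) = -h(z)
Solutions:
 h(z) = C1*sqrt(sin(z) + 1)/sqrt(sin(z) - 1)


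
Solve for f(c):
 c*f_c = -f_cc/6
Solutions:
 f(c) = C1 + C2*erf(sqrt(3)*c)


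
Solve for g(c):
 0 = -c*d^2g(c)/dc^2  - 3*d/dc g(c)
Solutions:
 g(c) = C1 + C2/c^2


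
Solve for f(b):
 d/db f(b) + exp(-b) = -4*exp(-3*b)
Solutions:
 f(b) = C1 + exp(-b) + 4*exp(-3*b)/3


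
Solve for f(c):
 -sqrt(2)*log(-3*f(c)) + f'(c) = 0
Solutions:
 -sqrt(2)*Integral(1/(log(-_y) + log(3)), (_y, f(c)))/2 = C1 - c


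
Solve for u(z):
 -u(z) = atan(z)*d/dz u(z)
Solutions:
 u(z) = C1*exp(-Integral(1/atan(z), z))


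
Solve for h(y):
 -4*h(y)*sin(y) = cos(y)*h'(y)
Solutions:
 h(y) = C1*cos(y)^4


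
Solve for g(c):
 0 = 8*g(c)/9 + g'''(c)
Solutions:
 g(c) = C3*exp(-2*3^(1/3)*c/3) + (C1*sin(3^(5/6)*c/3) + C2*cos(3^(5/6)*c/3))*exp(3^(1/3)*c/3)


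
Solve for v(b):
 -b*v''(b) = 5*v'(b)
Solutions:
 v(b) = C1 + C2/b^4


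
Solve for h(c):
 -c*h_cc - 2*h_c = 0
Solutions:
 h(c) = C1 + C2/c


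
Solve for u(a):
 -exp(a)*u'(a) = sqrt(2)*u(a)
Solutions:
 u(a) = C1*exp(sqrt(2)*exp(-a))


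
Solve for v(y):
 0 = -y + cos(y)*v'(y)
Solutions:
 v(y) = C1 + Integral(y/cos(y), y)


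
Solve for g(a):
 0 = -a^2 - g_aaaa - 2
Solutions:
 g(a) = C1 + C2*a + C3*a^2 + C4*a^3 - a^6/360 - a^4/12


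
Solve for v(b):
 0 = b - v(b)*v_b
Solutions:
 v(b) = -sqrt(C1 + b^2)
 v(b) = sqrt(C1 + b^2)


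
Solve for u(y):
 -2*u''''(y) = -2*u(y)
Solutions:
 u(y) = C1*exp(-y) + C2*exp(y) + C3*sin(y) + C4*cos(y)


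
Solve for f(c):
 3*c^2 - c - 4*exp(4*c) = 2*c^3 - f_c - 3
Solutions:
 f(c) = C1 + c^4/2 - c^3 + c^2/2 - 3*c + exp(4*c)


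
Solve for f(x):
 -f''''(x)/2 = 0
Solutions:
 f(x) = C1 + C2*x + C3*x^2 + C4*x^3


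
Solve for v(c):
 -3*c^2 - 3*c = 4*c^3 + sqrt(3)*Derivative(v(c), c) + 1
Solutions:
 v(c) = C1 - sqrt(3)*c^4/3 - sqrt(3)*c^3/3 - sqrt(3)*c^2/2 - sqrt(3)*c/3


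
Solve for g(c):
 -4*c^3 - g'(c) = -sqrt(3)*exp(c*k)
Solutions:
 g(c) = C1 - c^4 + sqrt(3)*exp(c*k)/k


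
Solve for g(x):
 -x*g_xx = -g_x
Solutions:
 g(x) = C1 + C2*x^2


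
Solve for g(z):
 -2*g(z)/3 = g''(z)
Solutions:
 g(z) = C1*sin(sqrt(6)*z/3) + C2*cos(sqrt(6)*z/3)


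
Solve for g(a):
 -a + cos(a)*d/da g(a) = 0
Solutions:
 g(a) = C1 + Integral(a/cos(a), a)


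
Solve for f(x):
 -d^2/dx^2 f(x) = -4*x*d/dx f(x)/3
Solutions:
 f(x) = C1 + C2*erfi(sqrt(6)*x/3)


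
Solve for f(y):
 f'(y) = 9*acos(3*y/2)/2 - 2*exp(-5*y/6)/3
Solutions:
 f(y) = C1 + 9*y*acos(3*y/2)/2 - 3*sqrt(4 - 9*y^2)/2 + 4*exp(-5*y/6)/5


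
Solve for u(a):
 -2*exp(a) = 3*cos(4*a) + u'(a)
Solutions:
 u(a) = C1 - 2*exp(a) - 3*sin(4*a)/4


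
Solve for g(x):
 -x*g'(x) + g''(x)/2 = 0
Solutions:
 g(x) = C1 + C2*erfi(x)


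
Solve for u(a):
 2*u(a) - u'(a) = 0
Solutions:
 u(a) = C1*exp(2*a)


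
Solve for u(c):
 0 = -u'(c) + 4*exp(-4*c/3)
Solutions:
 u(c) = C1 - 3*exp(-4*c/3)


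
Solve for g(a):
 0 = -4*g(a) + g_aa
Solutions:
 g(a) = C1*exp(-2*a) + C2*exp(2*a)


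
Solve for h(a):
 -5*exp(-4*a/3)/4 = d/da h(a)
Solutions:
 h(a) = C1 + 15*exp(-4*a/3)/16


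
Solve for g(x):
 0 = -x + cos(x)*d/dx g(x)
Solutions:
 g(x) = C1 + Integral(x/cos(x), x)


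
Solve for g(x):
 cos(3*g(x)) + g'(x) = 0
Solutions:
 g(x) = -asin((C1 + exp(6*x))/(C1 - exp(6*x)))/3 + pi/3
 g(x) = asin((C1 + exp(6*x))/(C1 - exp(6*x)))/3


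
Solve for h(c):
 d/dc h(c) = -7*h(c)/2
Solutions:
 h(c) = C1*exp(-7*c/2)


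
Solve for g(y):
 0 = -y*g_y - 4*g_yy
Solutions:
 g(y) = C1 + C2*erf(sqrt(2)*y/4)


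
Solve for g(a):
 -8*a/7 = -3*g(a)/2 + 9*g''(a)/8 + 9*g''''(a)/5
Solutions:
 g(a) = C1*exp(-sqrt(3)*a*sqrt(-15 + sqrt(2145))/12) + C2*exp(sqrt(3)*a*sqrt(-15 + sqrt(2145))/12) + C3*sin(sqrt(3)*a*sqrt(15 + sqrt(2145))/12) + C4*cos(sqrt(3)*a*sqrt(15 + sqrt(2145))/12) + 16*a/21


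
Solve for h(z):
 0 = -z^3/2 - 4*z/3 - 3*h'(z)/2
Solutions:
 h(z) = C1 - z^4/12 - 4*z^2/9


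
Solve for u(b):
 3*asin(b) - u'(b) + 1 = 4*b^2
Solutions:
 u(b) = C1 - 4*b^3/3 + 3*b*asin(b) + b + 3*sqrt(1 - b^2)


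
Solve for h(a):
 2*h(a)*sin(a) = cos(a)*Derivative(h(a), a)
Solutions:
 h(a) = C1/cos(a)^2


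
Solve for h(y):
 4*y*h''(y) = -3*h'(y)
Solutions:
 h(y) = C1 + C2*y^(1/4)


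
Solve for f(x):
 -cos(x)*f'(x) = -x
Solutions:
 f(x) = C1 + Integral(x/cos(x), x)


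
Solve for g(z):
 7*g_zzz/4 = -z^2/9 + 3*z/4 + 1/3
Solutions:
 g(z) = C1 + C2*z + C3*z^2 - z^5/945 + z^4/56 + 2*z^3/63


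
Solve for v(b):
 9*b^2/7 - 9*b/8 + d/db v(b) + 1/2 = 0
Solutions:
 v(b) = C1 - 3*b^3/7 + 9*b^2/16 - b/2


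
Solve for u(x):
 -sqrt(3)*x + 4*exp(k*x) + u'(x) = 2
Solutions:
 u(x) = C1 + sqrt(3)*x^2/2 + 2*x - 4*exp(k*x)/k


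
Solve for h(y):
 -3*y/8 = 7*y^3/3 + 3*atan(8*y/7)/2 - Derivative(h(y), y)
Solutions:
 h(y) = C1 + 7*y^4/12 + 3*y^2/16 + 3*y*atan(8*y/7)/2 - 21*log(64*y^2 + 49)/32


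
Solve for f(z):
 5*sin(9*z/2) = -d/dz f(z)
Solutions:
 f(z) = C1 + 10*cos(9*z/2)/9


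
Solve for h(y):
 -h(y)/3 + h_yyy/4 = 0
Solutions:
 h(y) = C3*exp(6^(2/3)*y/3) + (C1*sin(2^(2/3)*3^(1/6)*y/2) + C2*cos(2^(2/3)*3^(1/6)*y/2))*exp(-6^(2/3)*y/6)


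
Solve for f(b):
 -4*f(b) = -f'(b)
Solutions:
 f(b) = C1*exp(4*b)


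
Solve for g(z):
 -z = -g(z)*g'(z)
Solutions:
 g(z) = -sqrt(C1 + z^2)
 g(z) = sqrt(C1 + z^2)


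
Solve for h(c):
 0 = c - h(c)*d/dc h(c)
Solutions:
 h(c) = -sqrt(C1 + c^2)
 h(c) = sqrt(C1 + c^2)


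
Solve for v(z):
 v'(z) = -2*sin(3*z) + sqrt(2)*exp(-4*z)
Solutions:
 v(z) = C1 + 2*cos(3*z)/3 - sqrt(2)*exp(-4*z)/4


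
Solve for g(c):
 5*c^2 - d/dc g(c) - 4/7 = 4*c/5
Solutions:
 g(c) = C1 + 5*c^3/3 - 2*c^2/5 - 4*c/7


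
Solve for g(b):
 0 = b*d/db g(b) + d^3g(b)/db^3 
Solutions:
 g(b) = C1 + Integral(C2*airyai(-b) + C3*airybi(-b), b)


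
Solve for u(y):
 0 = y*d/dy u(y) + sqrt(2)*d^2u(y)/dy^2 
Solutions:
 u(y) = C1 + C2*erf(2^(1/4)*y/2)


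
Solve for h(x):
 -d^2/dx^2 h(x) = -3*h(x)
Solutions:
 h(x) = C1*exp(-sqrt(3)*x) + C2*exp(sqrt(3)*x)


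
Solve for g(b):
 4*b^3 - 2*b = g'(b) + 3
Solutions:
 g(b) = C1 + b^4 - b^2 - 3*b


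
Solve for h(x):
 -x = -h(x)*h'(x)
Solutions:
 h(x) = -sqrt(C1 + x^2)
 h(x) = sqrt(C1 + x^2)


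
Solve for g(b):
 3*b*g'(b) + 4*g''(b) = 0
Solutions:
 g(b) = C1 + C2*erf(sqrt(6)*b/4)


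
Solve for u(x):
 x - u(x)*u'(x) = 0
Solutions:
 u(x) = -sqrt(C1 + x^2)
 u(x) = sqrt(C1 + x^2)


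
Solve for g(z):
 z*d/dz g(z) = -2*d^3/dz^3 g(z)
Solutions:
 g(z) = C1 + Integral(C2*airyai(-2^(2/3)*z/2) + C3*airybi(-2^(2/3)*z/2), z)


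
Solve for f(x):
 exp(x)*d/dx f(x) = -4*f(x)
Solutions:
 f(x) = C1*exp(4*exp(-x))


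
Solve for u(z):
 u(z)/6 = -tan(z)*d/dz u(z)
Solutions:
 u(z) = C1/sin(z)^(1/6)


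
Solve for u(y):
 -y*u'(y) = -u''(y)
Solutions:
 u(y) = C1 + C2*erfi(sqrt(2)*y/2)


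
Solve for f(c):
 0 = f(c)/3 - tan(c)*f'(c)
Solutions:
 f(c) = C1*sin(c)^(1/3)


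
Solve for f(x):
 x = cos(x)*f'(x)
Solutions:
 f(x) = C1 + Integral(x/cos(x), x)


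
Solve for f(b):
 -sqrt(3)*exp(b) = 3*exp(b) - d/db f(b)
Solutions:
 f(b) = C1 + sqrt(3)*exp(b) + 3*exp(b)


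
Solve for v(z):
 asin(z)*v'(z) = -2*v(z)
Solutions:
 v(z) = C1*exp(-2*Integral(1/asin(z), z))


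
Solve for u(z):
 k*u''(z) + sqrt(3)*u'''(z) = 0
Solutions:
 u(z) = C1 + C2*z + C3*exp(-sqrt(3)*k*z/3)


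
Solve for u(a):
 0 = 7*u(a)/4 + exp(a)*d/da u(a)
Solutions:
 u(a) = C1*exp(7*exp(-a)/4)


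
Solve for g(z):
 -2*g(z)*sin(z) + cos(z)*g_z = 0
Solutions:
 g(z) = C1/cos(z)^2


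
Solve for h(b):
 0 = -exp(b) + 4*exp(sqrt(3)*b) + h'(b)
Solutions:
 h(b) = C1 + exp(b) - 4*sqrt(3)*exp(sqrt(3)*b)/3


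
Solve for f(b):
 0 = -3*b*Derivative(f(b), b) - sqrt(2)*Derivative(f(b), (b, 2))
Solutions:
 f(b) = C1 + C2*erf(2^(1/4)*sqrt(3)*b/2)


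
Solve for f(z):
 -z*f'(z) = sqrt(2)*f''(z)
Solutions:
 f(z) = C1 + C2*erf(2^(1/4)*z/2)


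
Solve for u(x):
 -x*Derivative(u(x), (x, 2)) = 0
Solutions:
 u(x) = C1 + C2*x


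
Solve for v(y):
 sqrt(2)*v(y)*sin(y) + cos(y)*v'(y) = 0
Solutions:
 v(y) = C1*cos(y)^(sqrt(2))


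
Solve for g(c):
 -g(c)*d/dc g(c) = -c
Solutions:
 g(c) = -sqrt(C1 + c^2)
 g(c) = sqrt(C1 + c^2)


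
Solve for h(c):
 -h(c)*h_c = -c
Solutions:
 h(c) = -sqrt(C1 + c^2)
 h(c) = sqrt(C1 + c^2)


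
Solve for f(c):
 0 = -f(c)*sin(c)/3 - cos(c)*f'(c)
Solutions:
 f(c) = C1*cos(c)^(1/3)


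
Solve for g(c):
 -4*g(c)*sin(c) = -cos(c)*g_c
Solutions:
 g(c) = C1/cos(c)^4


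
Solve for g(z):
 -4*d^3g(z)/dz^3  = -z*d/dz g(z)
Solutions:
 g(z) = C1 + Integral(C2*airyai(2^(1/3)*z/2) + C3*airybi(2^(1/3)*z/2), z)


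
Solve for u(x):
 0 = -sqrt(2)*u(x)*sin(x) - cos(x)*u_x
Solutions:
 u(x) = C1*cos(x)^(sqrt(2))


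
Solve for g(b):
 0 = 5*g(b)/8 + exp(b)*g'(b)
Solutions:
 g(b) = C1*exp(5*exp(-b)/8)


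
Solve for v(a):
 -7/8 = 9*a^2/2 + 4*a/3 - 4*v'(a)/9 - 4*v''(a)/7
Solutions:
 v(a) = C1 + C2*exp(-7*a/9) + 27*a^3/8 - 645*a^2/56 + 49527*a/1568


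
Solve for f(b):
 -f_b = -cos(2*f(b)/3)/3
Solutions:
 -b/3 - 3*log(sin(2*f(b)/3) - 1)/4 + 3*log(sin(2*f(b)/3) + 1)/4 = C1


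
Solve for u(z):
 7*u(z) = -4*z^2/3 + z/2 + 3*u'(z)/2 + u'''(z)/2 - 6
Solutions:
 u(z) = C3*exp(2*z) - 4*z^2/21 - z/98 + (C1*sin(sqrt(6)*z) + C2*cos(sqrt(6)*z))*exp(-z) - 1179/1372


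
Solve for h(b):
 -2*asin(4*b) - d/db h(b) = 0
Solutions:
 h(b) = C1 - 2*b*asin(4*b) - sqrt(1 - 16*b^2)/2


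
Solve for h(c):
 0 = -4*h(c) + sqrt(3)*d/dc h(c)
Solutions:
 h(c) = C1*exp(4*sqrt(3)*c/3)


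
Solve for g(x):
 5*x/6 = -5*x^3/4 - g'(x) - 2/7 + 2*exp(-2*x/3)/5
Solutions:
 g(x) = C1 - 5*x^4/16 - 5*x^2/12 - 2*x/7 - 3*exp(-2*x/3)/5


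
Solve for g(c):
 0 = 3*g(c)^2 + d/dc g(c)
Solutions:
 g(c) = 1/(C1 + 3*c)


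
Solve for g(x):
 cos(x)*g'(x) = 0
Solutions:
 g(x) = C1


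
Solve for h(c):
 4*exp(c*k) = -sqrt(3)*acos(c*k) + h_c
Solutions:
 h(c) = C1 + 4*Piecewise((exp(c*k)/k, Ne(k, 0)), (c, True)) + sqrt(3)*Piecewise((c*acos(c*k) - sqrt(-c^2*k^2 + 1)/k, Ne(k, 0)), (pi*c/2, True))


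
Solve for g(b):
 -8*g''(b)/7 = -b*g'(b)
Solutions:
 g(b) = C1 + C2*erfi(sqrt(7)*b/4)


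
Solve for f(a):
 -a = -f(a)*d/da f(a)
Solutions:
 f(a) = -sqrt(C1 + a^2)
 f(a) = sqrt(C1 + a^2)


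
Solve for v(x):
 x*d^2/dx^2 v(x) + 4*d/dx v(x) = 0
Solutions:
 v(x) = C1 + C2/x^3


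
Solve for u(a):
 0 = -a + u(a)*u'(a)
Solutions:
 u(a) = -sqrt(C1 + a^2)
 u(a) = sqrt(C1 + a^2)


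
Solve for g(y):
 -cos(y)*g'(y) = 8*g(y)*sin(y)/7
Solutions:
 g(y) = C1*cos(y)^(8/7)


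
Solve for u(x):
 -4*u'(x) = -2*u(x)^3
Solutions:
 u(x) = -sqrt(-1/(C1 + x))
 u(x) = sqrt(-1/(C1 + x))


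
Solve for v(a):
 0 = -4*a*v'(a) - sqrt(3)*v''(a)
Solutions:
 v(a) = C1 + C2*erf(sqrt(2)*3^(3/4)*a/3)


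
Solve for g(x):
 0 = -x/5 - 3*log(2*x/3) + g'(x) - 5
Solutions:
 g(x) = C1 + x^2/10 + 3*x*log(x) + x*log(8/27) + 2*x


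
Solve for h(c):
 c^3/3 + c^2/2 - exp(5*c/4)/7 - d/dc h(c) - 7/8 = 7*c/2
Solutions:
 h(c) = C1 + c^4/12 + c^3/6 - 7*c^2/4 - 7*c/8 - 4*exp(5*c/4)/35


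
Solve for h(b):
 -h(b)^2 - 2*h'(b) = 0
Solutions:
 h(b) = 2/(C1 + b)


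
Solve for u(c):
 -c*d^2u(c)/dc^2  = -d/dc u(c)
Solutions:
 u(c) = C1 + C2*c^2


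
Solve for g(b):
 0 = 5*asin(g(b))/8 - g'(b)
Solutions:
 Integral(1/asin(_y), (_y, g(b))) = C1 + 5*b/8


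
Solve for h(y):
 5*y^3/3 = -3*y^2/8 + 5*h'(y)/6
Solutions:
 h(y) = C1 + y^4/2 + 3*y^3/20


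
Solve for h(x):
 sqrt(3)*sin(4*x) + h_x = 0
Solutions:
 h(x) = C1 + sqrt(3)*cos(4*x)/4


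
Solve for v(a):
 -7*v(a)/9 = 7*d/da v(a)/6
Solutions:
 v(a) = C1*exp(-2*a/3)


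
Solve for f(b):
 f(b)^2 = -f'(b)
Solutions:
 f(b) = 1/(C1 + b)


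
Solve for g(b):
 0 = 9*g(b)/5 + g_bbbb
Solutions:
 g(b) = (C1*sin(5^(3/4)*sqrt(6)*b/10) + C2*cos(5^(3/4)*sqrt(6)*b/10))*exp(-5^(3/4)*sqrt(6)*b/10) + (C3*sin(5^(3/4)*sqrt(6)*b/10) + C4*cos(5^(3/4)*sqrt(6)*b/10))*exp(5^(3/4)*sqrt(6)*b/10)


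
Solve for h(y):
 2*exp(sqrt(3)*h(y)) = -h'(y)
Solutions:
 h(y) = sqrt(3)*(2*log(1/(C1 + 2*y)) - log(3))/6


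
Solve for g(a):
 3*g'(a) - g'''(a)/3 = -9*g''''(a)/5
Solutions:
 g(a) = C1 + C2*exp(a*(10*2^(1/3)*5^(2/3)/(243*sqrt(531141) + 177097)^(1/3) + 20 + 2^(2/3)*5^(1/3)*(243*sqrt(531141) + 177097)^(1/3))/324)*sin(10^(1/3)*sqrt(3)*a*(-2^(1/3)*(243*sqrt(531141) + 177097)^(1/3) + 10*5^(1/3)/(243*sqrt(531141) + 177097)^(1/3))/324) + C3*exp(a*(10*2^(1/3)*5^(2/3)/(243*sqrt(531141) + 177097)^(1/3) + 20 + 2^(2/3)*5^(1/3)*(243*sqrt(531141) + 177097)^(1/3))/324)*cos(10^(1/3)*sqrt(3)*a*(-2^(1/3)*(243*sqrt(531141) + 177097)^(1/3) + 10*5^(1/3)/(243*sqrt(531141) + 177097)^(1/3))/324) + C4*exp(a*(-2^(2/3)*5^(1/3)*(243*sqrt(531141) + 177097)^(1/3) - 10*2^(1/3)*5^(2/3)/(243*sqrt(531141) + 177097)^(1/3) + 10)/162)


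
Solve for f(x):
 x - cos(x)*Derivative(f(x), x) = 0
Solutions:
 f(x) = C1 + Integral(x/cos(x), x)


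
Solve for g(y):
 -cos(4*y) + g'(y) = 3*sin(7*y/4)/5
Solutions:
 g(y) = C1 + sin(4*y)/4 - 12*cos(7*y/4)/35


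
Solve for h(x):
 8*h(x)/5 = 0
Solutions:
 h(x) = 0


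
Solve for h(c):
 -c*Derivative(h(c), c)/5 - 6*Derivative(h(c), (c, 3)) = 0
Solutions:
 h(c) = C1 + Integral(C2*airyai(-30^(2/3)*c/30) + C3*airybi(-30^(2/3)*c/30), c)


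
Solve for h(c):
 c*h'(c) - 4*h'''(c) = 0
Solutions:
 h(c) = C1 + Integral(C2*airyai(2^(1/3)*c/2) + C3*airybi(2^(1/3)*c/2), c)


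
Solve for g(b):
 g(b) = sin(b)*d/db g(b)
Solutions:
 g(b) = C1*sqrt(cos(b) - 1)/sqrt(cos(b) + 1)


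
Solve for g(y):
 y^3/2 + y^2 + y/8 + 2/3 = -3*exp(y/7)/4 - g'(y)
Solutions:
 g(y) = C1 - y^4/8 - y^3/3 - y^2/16 - 2*y/3 - 21*exp(y/7)/4


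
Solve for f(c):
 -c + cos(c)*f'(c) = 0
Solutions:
 f(c) = C1 + Integral(c/cos(c), c)


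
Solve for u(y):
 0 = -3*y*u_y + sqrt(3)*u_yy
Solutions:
 u(y) = C1 + C2*erfi(sqrt(2)*3^(1/4)*y/2)


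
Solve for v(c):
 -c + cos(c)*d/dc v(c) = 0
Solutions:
 v(c) = C1 + Integral(c/cos(c), c)


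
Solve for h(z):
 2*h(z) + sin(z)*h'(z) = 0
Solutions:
 h(z) = C1*(cos(z) + 1)/(cos(z) - 1)


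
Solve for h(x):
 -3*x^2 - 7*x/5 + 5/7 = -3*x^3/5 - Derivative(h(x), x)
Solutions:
 h(x) = C1 - 3*x^4/20 + x^3 + 7*x^2/10 - 5*x/7


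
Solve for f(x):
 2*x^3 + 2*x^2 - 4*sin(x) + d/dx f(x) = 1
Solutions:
 f(x) = C1 - x^4/2 - 2*x^3/3 + x - 4*cos(x)


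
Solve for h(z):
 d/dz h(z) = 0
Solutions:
 h(z) = C1


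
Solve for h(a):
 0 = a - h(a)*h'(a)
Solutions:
 h(a) = -sqrt(C1 + a^2)
 h(a) = sqrt(C1 + a^2)


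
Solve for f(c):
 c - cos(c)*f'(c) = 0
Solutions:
 f(c) = C1 + Integral(c/cos(c), c)


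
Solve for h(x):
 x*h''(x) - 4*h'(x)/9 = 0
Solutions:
 h(x) = C1 + C2*x^(13/9)


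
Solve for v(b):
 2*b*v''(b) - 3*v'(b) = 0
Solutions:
 v(b) = C1 + C2*b^(5/2)


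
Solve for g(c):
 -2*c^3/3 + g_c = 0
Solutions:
 g(c) = C1 + c^4/6


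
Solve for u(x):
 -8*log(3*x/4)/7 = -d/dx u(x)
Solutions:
 u(x) = C1 + 8*x*log(x)/7 - 16*x*log(2)/7 - 8*x/7 + 8*x*log(3)/7


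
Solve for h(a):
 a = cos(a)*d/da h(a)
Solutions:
 h(a) = C1 + Integral(a/cos(a), a)


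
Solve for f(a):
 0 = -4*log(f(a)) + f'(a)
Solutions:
 li(f(a)) = C1 + 4*a


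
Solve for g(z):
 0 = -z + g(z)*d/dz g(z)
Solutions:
 g(z) = -sqrt(C1 + z^2)
 g(z) = sqrt(C1 + z^2)


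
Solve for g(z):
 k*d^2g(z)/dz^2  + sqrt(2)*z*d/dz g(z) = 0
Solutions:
 g(z) = C1 + C2*sqrt(k)*erf(2^(3/4)*z*sqrt(1/k)/2)


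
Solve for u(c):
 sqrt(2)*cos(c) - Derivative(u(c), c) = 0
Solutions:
 u(c) = C1 + sqrt(2)*sin(c)


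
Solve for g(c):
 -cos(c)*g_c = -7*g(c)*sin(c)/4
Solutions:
 g(c) = C1/cos(c)^(7/4)


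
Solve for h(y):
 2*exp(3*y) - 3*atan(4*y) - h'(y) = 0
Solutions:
 h(y) = C1 - 3*y*atan(4*y) + 2*exp(3*y)/3 + 3*log(16*y^2 + 1)/8


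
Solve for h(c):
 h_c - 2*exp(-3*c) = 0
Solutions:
 h(c) = C1 - 2*exp(-3*c)/3


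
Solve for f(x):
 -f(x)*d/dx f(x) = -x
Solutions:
 f(x) = -sqrt(C1 + x^2)
 f(x) = sqrt(C1 + x^2)


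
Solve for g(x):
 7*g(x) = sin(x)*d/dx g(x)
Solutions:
 g(x) = C1*sqrt(cos(x) - 1)*(cos(x)^3 - 3*cos(x)^2 + 3*cos(x) - 1)/(sqrt(cos(x) + 1)*(cos(x)^3 + 3*cos(x)^2 + 3*cos(x) + 1))


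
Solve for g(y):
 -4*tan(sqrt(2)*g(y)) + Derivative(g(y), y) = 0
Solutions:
 g(y) = sqrt(2)*(pi - asin(C1*exp(4*sqrt(2)*y)))/2
 g(y) = sqrt(2)*asin(C1*exp(4*sqrt(2)*y))/2


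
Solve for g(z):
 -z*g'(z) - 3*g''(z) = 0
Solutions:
 g(z) = C1 + C2*erf(sqrt(6)*z/6)


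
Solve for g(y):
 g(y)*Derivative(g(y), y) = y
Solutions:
 g(y) = -sqrt(C1 + y^2)
 g(y) = sqrt(C1 + y^2)


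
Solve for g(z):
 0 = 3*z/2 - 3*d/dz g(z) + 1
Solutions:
 g(z) = C1 + z^2/4 + z/3


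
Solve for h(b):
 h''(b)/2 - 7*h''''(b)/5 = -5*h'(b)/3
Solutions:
 h(b) = C1 + C2*exp(-210^(1/3)*b*(210^(1/3)/(sqrt(43890) + 210)^(1/3) + (sqrt(43890) + 210)^(1/3))/84)*sin(3^(1/6)*70^(1/3)*b*(-3^(2/3)*(sqrt(43890) + 210)^(1/3) + 3*70^(1/3)/(sqrt(43890) + 210)^(1/3))/84) + C3*exp(-210^(1/3)*b*(210^(1/3)/(sqrt(43890) + 210)^(1/3) + (sqrt(43890) + 210)^(1/3))/84)*cos(3^(1/6)*70^(1/3)*b*(-3^(2/3)*(sqrt(43890) + 210)^(1/3) + 3*70^(1/3)/(sqrt(43890) + 210)^(1/3))/84) + C4*exp(210^(1/3)*b*(210^(1/3)/(sqrt(43890) + 210)^(1/3) + (sqrt(43890) + 210)^(1/3))/42)


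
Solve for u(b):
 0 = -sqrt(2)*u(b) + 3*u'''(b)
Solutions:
 u(b) = C3*exp(2^(1/6)*3^(2/3)*b/3) + (C1*sin(6^(1/6)*b/2) + C2*cos(6^(1/6)*b/2))*exp(-2^(1/6)*3^(2/3)*b/6)


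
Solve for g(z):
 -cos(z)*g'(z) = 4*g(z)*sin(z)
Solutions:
 g(z) = C1*cos(z)^4


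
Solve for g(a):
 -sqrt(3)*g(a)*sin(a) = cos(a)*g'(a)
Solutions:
 g(a) = C1*cos(a)^(sqrt(3))


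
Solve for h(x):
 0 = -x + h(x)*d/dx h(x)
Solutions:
 h(x) = -sqrt(C1 + x^2)
 h(x) = sqrt(C1 + x^2)


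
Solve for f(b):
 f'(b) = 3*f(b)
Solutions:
 f(b) = C1*exp(3*b)


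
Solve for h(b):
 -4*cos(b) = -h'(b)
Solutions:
 h(b) = C1 + 4*sin(b)


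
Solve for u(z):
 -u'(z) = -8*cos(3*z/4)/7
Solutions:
 u(z) = C1 + 32*sin(3*z/4)/21


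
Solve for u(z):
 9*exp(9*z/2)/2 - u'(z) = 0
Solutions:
 u(z) = C1 + exp(9*z/2)


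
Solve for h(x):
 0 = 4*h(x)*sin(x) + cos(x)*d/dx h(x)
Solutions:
 h(x) = C1*cos(x)^4


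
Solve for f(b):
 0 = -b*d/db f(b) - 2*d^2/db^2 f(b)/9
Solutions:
 f(b) = C1 + C2*erf(3*b/2)


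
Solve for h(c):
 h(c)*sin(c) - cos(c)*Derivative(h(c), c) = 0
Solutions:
 h(c) = C1/cos(c)


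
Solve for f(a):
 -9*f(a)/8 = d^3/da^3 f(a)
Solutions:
 f(a) = C3*exp(-3^(2/3)*a/2) + (C1*sin(3*3^(1/6)*a/4) + C2*cos(3*3^(1/6)*a/4))*exp(3^(2/3)*a/4)


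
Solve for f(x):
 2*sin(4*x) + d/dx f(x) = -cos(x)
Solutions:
 f(x) = C1 - sin(x) + cos(4*x)/2


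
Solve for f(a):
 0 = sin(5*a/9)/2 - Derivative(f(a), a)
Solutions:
 f(a) = C1 - 9*cos(5*a/9)/10


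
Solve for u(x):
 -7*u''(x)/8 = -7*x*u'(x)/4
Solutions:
 u(x) = C1 + C2*erfi(x)


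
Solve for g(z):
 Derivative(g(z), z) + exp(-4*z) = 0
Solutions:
 g(z) = C1 + exp(-4*z)/4


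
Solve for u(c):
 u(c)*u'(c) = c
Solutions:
 u(c) = -sqrt(C1 + c^2)
 u(c) = sqrt(C1 + c^2)


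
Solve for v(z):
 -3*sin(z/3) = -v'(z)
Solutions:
 v(z) = C1 - 9*cos(z/3)


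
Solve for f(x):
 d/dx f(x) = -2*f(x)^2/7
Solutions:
 f(x) = 7/(C1 + 2*x)


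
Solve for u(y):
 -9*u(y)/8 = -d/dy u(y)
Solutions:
 u(y) = C1*exp(9*y/8)


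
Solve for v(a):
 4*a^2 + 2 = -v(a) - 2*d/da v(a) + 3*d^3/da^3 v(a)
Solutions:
 v(a) = C3*exp(a) - 4*a^2 + 16*a + (C1*sin(sqrt(3)*a/6) + C2*cos(sqrt(3)*a/6))*exp(-a/2) - 34


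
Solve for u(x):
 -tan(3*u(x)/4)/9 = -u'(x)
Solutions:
 u(x) = -4*asin(C1*exp(x/12))/3 + 4*pi/3
 u(x) = 4*asin(C1*exp(x/12))/3


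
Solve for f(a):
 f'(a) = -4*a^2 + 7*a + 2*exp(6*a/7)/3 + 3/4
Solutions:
 f(a) = C1 - 4*a^3/3 + 7*a^2/2 + 3*a/4 + 7*exp(6*a/7)/9
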